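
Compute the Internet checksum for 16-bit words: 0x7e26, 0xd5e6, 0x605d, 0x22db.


Sum all words (with carry folding):
+ 0x7e26 = 0x7e26
+ 0xd5e6 = 0x540d
+ 0x605d = 0xb46a
+ 0x22db = 0xd745
One's complement: ~0xd745
Checksum = 0x28ba


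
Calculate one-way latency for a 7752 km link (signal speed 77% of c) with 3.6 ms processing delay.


Speed = 0.77 * 3e5 km/s = 231000 km/s
Propagation delay = 7752 / 231000 = 0.0336 s = 33.5584 ms
Processing delay = 3.6 ms
Total one-way latency = 37.1584 ms


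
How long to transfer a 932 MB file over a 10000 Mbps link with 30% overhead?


Effective throughput = 10000 * (1 - 30/100) = 7000 Mbps
File size in Mb = 932 * 8 = 7456 Mb
Time = 7456 / 7000
Time = 1.0651 seconds


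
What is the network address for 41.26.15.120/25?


IP:   00101001.00011010.00001111.01111000
Mask: 11111111.11111111.11111111.10000000
AND operation:
Net:  00101001.00011010.00001111.00000000
Network: 41.26.15.0/25


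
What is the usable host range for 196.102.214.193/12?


Network: 196.96.0.0
Broadcast: 196.111.255.255
First usable = network + 1
Last usable = broadcast - 1
Range: 196.96.0.1 to 196.111.255.254


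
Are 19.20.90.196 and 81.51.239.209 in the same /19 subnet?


Mask: 255.255.224.0
19.20.90.196 AND mask = 19.20.64.0
81.51.239.209 AND mask = 81.51.224.0
No, different subnets (19.20.64.0 vs 81.51.224.0)


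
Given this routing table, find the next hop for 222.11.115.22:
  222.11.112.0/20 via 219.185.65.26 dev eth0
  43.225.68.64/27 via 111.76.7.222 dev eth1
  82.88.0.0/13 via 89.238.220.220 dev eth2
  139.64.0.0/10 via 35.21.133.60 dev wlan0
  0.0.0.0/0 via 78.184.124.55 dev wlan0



Longest prefix match for 222.11.115.22:
  /20 222.11.112.0: MATCH
  /27 43.225.68.64: no
  /13 82.88.0.0: no
  /10 139.64.0.0: no
  /0 0.0.0.0: MATCH
Selected: next-hop 219.185.65.26 via eth0 (matched /20)


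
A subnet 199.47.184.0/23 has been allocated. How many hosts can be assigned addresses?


Host bits = 32 - 23 = 9
Total addresses = 2^9 = 512
Usable = total - 2 (network and broadcast)
Usable hosts: 510


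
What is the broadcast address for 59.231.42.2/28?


Network: 59.231.42.0/28
Host bits = 4
Set all host bits to 1:
Broadcast: 59.231.42.15


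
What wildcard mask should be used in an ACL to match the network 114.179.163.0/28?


Subnet mask: 255.255.255.240
Wildcard = 255.255.255.255 - subnet mask
255 - 255 = 0
255 - 255 = 0
255 - 255 = 0
255 - 240 = 15
Wildcard: 0.0.0.15


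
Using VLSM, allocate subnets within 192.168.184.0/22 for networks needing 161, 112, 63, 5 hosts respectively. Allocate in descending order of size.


161 hosts -> /24 (254 usable): 192.168.184.0/24
112 hosts -> /25 (126 usable): 192.168.185.0/25
63 hosts -> /25 (126 usable): 192.168.185.128/25
5 hosts -> /29 (6 usable): 192.168.186.0/29
Allocation: 192.168.184.0/24 (161 hosts, 254 usable); 192.168.185.0/25 (112 hosts, 126 usable); 192.168.185.128/25 (63 hosts, 126 usable); 192.168.186.0/29 (5 hosts, 6 usable)


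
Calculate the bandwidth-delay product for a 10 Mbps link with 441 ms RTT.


BDP = bandwidth * RTT
= 10 Mbps * 441 ms
= 10 * 1e6 * 441 / 1000 bits
= 4410000 bits
= 551250 bytes
= 538.3301 KB
BDP = 4410000 bits (551250 bytes)


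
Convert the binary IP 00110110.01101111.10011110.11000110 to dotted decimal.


00110110 = 54
01101111 = 111
10011110 = 158
11000110 = 198
IP: 54.111.158.198


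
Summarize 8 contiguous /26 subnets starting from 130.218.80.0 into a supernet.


Original prefix: /26
Number of subnets: 8 = 2^3
New prefix = 26 - 3 = 23
Supernet: 130.218.80.0/23


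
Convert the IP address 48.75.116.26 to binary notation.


48 = 00110000
75 = 01001011
116 = 01110100
26 = 00011010
Binary: 00110000.01001011.01110100.00011010


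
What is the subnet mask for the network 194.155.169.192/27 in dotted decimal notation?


/27 means 27 network bits, 5 host bits
Binary: 11111111111111111111111111100000
Mask: 255.255.255.224


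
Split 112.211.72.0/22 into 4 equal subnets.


New prefix = 22 + 2 = 24
Each subnet has 256 addresses
  112.211.72.0/24
  112.211.73.0/24
  112.211.74.0/24
  112.211.75.0/24
Subnets: 112.211.72.0/24, 112.211.73.0/24, 112.211.74.0/24, 112.211.75.0/24


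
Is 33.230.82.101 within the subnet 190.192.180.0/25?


Subnet network: 190.192.180.0
Test IP AND mask: 33.230.82.0
No, 33.230.82.101 is not in 190.192.180.0/25


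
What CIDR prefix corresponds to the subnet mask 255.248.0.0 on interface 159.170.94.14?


Binary: 11111111.11111000.00000000.00000000
Count leading 1s
Prefix: /13


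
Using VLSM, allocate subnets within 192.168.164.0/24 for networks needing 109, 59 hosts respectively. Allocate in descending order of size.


109 hosts -> /25 (126 usable): 192.168.164.0/25
59 hosts -> /26 (62 usable): 192.168.164.128/26
Allocation: 192.168.164.0/25 (109 hosts, 126 usable); 192.168.164.128/26 (59 hosts, 62 usable)


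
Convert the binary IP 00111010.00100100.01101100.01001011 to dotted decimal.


00111010 = 58
00100100 = 36
01101100 = 108
01001011 = 75
IP: 58.36.108.75


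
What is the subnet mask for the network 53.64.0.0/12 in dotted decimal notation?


/12 means 12 network bits, 20 host bits
Binary: 11111111111100000000000000000000
Mask: 255.240.0.0


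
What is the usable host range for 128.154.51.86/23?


Network: 128.154.50.0
Broadcast: 128.154.51.255
First usable = network + 1
Last usable = broadcast - 1
Range: 128.154.50.1 to 128.154.51.254


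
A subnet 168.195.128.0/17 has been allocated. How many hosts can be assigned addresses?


Host bits = 32 - 17 = 15
Total addresses = 2^15 = 32768
Usable = total - 2 (network and broadcast)
Usable hosts: 32766


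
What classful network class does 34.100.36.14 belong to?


First octet: 34
Binary: 00100010
0xxxxxxx -> Class A (1-126)
Class A, default mask 255.0.0.0 (/8)


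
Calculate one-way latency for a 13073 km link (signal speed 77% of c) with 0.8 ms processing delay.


Speed = 0.77 * 3e5 km/s = 231000 km/s
Propagation delay = 13073 / 231000 = 0.0566 s = 56.5931 ms
Processing delay = 0.8 ms
Total one-way latency = 57.3931 ms


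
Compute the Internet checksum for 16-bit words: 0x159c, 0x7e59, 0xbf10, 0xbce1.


Sum all words (with carry folding):
+ 0x159c = 0x159c
+ 0x7e59 = 0x93f5
+ 0xbf10 = 0x5306
+ 0xbce1 = 0x0fe8
One's complement: ~0x0fe8
Checksum = 0xf017


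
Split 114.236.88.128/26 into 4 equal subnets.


New prefix = 26 + 2 = 28
Each subnet has 16 addresses
  114.236.88.128/28
  114.236.88.144/28
  114.236.88.160/28
  114.236.88.176/28
Subnets: 114.236.88.128/28, 114.236.88.144/28, 114.236.88.160/28, 114.236.88.176/28


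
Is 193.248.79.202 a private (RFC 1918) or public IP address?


RFC 1918 private ranges:
  10.0.0.0/8 (10.0.0.0 - 10.255.255.255)
  172.16.0.0/12 (172.16.0.0 - 172.31.255.255)
  192.168.0.0/16 (192.168.0.0 - 192.168.255.255)
Public (not in any RFC 1918 range)


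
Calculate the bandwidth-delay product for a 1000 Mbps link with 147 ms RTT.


BDP = bandwidth * RTT
= 1000 Mbps * 147 ms
= 1000 * 1e6 * 147 / 1000 bits
= 147000000 bits
= 18375000 bytes
= 17944.3359 KB
BDP = 147000000 bits (18375000 bytes)


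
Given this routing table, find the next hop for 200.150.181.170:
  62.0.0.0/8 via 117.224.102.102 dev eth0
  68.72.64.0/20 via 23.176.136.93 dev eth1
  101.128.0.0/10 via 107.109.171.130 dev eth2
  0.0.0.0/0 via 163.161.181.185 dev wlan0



Longest prefix match for 200.150.181.170:
  /8 62.0.0.0: no
  /20 68.72.64.0: no
  /10 101.128.0.0: no
  /0 0.0.0.0: MATCH
Selected: next-hop 163.161.181.185 via wlan0 (matched /0)


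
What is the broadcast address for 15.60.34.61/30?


Network: 15.60.34.60/30
Host bits = 2
Set all host bits to 1:
Broadcast: 15.60.34.63


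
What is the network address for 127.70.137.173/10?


IP:   01111111.01000110.10001001.10101101
Mask: 11111111.11000000.00000000.00000000
AND operation:
Net:  01111111.01000000.00000000.00000000
Network: 127.64.0.0/10


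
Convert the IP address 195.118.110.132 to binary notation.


195 = 11000011
118 = 01110110
110 = 01101110
132 = 10000100
Binary: 11000011.01110110.01101110.10000100


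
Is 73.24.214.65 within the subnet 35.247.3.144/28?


Subnet network: 35.247.3.144
Test IP AND mask: 73.24.214.64
No, 73.24.214.65 is not in 35.247.3.144/28


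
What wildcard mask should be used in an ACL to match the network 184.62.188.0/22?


Subnet mask: 255.255.252.0
Wildcard = 255.255.255.255 - subnet mask
255 - 255 = 0
255 - 255 = 0
255 - 252 = 3
255 - 0 = 255
Wildcard: 0.0.3.255


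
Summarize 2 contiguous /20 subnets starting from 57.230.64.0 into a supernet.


Original prefix: /20
Number of subnets: 2 = 2^1
New prefix = 20 - 1 = 19
Supernet: 57.230.64.0/19


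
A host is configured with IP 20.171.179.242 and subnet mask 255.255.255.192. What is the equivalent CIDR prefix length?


Binary: 11111111.11111111.11111111.11000000
Count leading 1s
Prefix: /26


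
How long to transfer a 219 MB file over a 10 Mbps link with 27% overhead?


Effective throughput = 10 * (1 - 27/100) = 7.3 Mbps
File size in Mb = 219 * 8 = 1752 Mb
Time = 1752 / 7.3
Time = 240 seconds


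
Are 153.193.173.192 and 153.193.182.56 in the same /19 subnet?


Mask: 255.255.224.0
153.193.173.192 AND mask = 153.193.160.0
153.193.182.56 AND mask = 153.193.160.0
Yes, same subnet (153.193.160.0)


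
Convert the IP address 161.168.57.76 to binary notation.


161 = 10100001
168 = 10101000
57 = 00111001
76 = 01001100
Binary: 10100001.10101000.00111001.01001100


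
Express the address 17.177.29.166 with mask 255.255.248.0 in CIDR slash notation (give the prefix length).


Binary: 11111111.11111111.11111000.00000000
Count leading 1s
Prefix: /21


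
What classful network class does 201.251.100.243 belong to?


First octet: 201
Binary: 11001001
110xxxxx -> Class C (192-223)
Class C, default mask 255.255.255.0 (/24)


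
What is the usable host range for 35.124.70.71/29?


Network: 35.124.70.64
Broadcast: 35.124.70.71
First usable = network + 1
Last usable = broadcast - 1
Range: 35.124.70.65 to 35.124.70.70


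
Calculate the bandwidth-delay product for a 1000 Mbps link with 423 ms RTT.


BDP = bandwidth * RTT
= 1000 Mbps * 423 ms
= 1000 * 1e6 * 423 / 1000 bits
= 423000000 bits
= 52875000 bytes
= 51635.7422 KB
BDP = 423000000 bits (52875000 bytes)


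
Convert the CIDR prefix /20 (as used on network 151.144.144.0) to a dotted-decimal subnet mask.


/20 means 20 network bits, 12 host bits
Binary: 11111111111111111111000000000000
Mask: 255.255.240.0


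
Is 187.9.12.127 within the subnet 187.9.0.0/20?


Subnet network: 187.9.0.0
Test IP AND mask: 187.9.0.0
Yes, 187.9.12.127 is in 187.9.0.0/20


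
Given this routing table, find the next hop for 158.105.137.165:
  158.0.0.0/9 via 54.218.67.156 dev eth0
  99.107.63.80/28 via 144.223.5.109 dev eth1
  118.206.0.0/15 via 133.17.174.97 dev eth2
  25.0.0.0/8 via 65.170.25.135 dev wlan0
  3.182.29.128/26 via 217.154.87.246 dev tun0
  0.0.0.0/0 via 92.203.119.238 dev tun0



Longest prefix match for 158.105.137.165:
  /9 158.0.0.0: MATCH
  /28 99.107.63.80: no
  /15 118.206.0.0: no
  /8 25.0.0.0: no
  /26 3.182.29.128: no
  /0 0.0.0.0: MATCH
Selected: next-hop 54.218.67.156 via eth0 (matched /9)


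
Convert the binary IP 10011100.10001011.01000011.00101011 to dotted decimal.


10011100 = 156
10001011 = 139
01000011 = 67
00101011 = 43
IP: 156.139.67.43


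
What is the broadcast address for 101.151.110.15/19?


Network: 101.151.96.0/19
Host bits = 13
Set all host bits to 1:
Broadcast: 101.151.127.255


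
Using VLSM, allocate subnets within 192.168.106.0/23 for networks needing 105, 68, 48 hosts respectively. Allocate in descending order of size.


105 hosts -> /25 (126 usable): 192.168.106.0/25
68 hosts -> /25 (126 usable): 192.168.106.128/25
48 hosts -> /26 (62 usable): 192.168.107.0/26
Allocation: 192.168.106.0/25 (105 hosts, 126 usable); 192.168.106.128/25 (68 hosts, 126 usable); 192.168.107.0/26 (48 hosts, 62 usable)


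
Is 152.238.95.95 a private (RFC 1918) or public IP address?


RFC 1918 private ranges:
  10.0.0.0/8 (10.0.0.0 - 10.255.255.255)
  172.16.0.0/12 (172.16.0.0 - 172.31.255.255)
  192.168.0.0/16 (192.168.0.0 - 192.168.255.255)
Public (not in any RFC 1918 range)


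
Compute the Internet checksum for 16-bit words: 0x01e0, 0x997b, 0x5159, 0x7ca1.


Sum all words (with carry folding):
+ 0x01e0 = 0x01e0
+ 0x997b = 0x9b5b
+ 0x5159 = 0xecb4
+ 0x7ca1 = 0x6956
One's complement: ~0x6956
Checksum = 0x96a9


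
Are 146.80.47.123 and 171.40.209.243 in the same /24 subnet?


Mask: 255.255.255.0
146.80.47.123 AND mask = 146.80.47.0
171.40.209.243 AND mask = 171.40.209.0
No, different subnets (146.80.47.0 vs 171.40.209.0)


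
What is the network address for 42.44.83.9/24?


IP:   00101010.00101100.01010011.00001001
Mask: 11111111.11111111.11111111.00000000
AND operation:
Net:  00101010.00101100.01010011.00000000
Network: 42.44.83.0/24


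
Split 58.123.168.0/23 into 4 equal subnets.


New prefix = 23 + 2 = 25
Each subnet has 128 addresses
  58.123.168.0/25
  58.123.168.128/25
  58.123.169.0/25
  58.123.169.128/25
Subnets: 58.123.168.0/25, 58.123.168.128/25, 58.123.169.0/25, 58.123.169.128/25


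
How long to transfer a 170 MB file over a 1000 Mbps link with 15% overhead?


Effective throughput = 1000 * (1 - 15/100) = 850 Mbps
File size in Mb = 170 * 8 = 1360 Mb
Time = 1360 / 850
Time = 1.6 seconds


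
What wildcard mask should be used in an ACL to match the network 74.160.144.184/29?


Subnet mask: 255.255.255.248
Wildcard = 255.255.255.255 - subnet mask
255 - 255 = 0
255 - 255 = 0
255 - 255 = 0
255 - 248 = 7
Wildcard: 0.0.0.7


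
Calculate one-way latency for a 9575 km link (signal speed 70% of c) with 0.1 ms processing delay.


Speed = 0.7 * 3e5 km/s = 210000 km/s
Propagation delay = 9575 / 210000 = 0.0456 s = 45.5952 ms
Processing delay = 0.1 ms
Total one-way latency = 45.6952 ms


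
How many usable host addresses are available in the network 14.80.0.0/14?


Host bits = 32 - 14 = 18
Total addresses = 2^18 = 262144
Usable = total - 2 (network and broadcast)
Usable hosts: 262142


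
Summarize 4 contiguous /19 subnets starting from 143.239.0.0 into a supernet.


Original prefix: /19
Number of subnets: 4 = 2^2
New prefix = 19 - 2 = 17
Supernet: 143.239.0.0/17


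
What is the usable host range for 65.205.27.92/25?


Network: 65.205.27.0
Broadcast: 65.205.27.127
First usable = network + 1
Last usable = broadcast - 1
Range: 65.205.27.1 to 65.205.27.126


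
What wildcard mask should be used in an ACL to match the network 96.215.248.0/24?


Subnet mask: 255.255.255.0
Wildcard = 255.255.255.255 - subnet mask
255 - 255 = 0
255 - 255 = 0
255 - 255 = 0
255 - 0 = 255
Wildcard: 0.0.0.255


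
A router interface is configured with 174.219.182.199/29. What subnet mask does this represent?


/29 means 29 network bits, 3 host bits
Binary: 11111111111111111111111111111000
Mask: 255.255.255.248


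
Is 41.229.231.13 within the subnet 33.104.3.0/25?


Subnet network: 33.104.3.0
Test IP AND mask: 41.229.231.0
No, 41.229.231.13 is not in 33.104.3.0/25


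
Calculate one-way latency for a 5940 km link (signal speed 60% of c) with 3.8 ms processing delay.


Speed = 0.6 * 3e5 km/s = 180000 km/s
Propagation delay = 5940 / 180000 = 0.033 s = 33 ms
Processing delay = 3.8 ms
Total one-way latency = 36.8 ms


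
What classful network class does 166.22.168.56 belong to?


First octet: 166
Binary: 10100110
10xxxxxx -> Class B (128-191)
Class B, default mask 255.255.0.0 (/16)


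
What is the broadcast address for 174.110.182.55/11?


Network: 174.96.0.0/11
Host bits = 21
Set all host bits to 1:
Broadcast: 174.127.255.255


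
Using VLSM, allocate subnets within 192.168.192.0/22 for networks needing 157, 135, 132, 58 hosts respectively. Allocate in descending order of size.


157 hosts -> /24 (254 usable): 192.168.192.0/24
135 hosts -> /24 (254 usable): 192.168.193.0/24
132 hosts -> /24 (254 usable): 192.168.194.0/24
58 hosts -> /26 (62 usable): 192.168.195.0/26
Allocation: 192.168.192.0/24 (157 hosts, 254 usable); 192.168.193.0/24 (135 hosts, 254 usable); 192.168.194.0/24 (132 hosts, 254 usable); 192.168.195.0/26 (58 hosts, 62 usable)


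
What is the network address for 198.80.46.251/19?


IP:   11000110.01010000.00101110.11111011
Mask: 11111111.11111111.11100000.00000000
AND operation:
Net:  11000110.01010000.00100000.00000000
Network: 198.80.32.0/19


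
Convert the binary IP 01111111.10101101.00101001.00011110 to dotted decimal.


01111111 = 127
10101101 = 173
00101001 = 41
00011110 = 30
IP: 127.173.41.30


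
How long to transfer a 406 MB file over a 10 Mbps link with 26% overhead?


Effective throughput = 10 * (1 - 26/100) = 7.4 Mbps
File size in Mb = 406 * 8 = 3248 Mb
Time = 3248 / 7.4
Time = 438.9189 seconds


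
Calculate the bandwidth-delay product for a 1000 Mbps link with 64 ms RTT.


BDP = bandwidth * RTT
= 1000 Mbps * 64 ms
= 1000 * 1e6 * 64 / 1000 bits
= 64000000 bits
= 8000000 bytes
= 7812.5 KB
BDP = 64000000 bits (8000000 bytes)


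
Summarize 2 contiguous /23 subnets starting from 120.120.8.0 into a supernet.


Original prefix: /23
Number of subnets: 2 = 2^1
New prefix = 23 - 1 = 22
Supernet: 120.120.8.0/22


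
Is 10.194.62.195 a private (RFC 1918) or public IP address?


RFC 1918 private ranges:
  10.0.0.0/8 (10.0.0.0 - 10.255.255.255)
  172.16.0.0/12 (172.16.0.0 - 172.31.255.255)
  192.168.0.0/16 (192.168.0.0 - 192.168.255.255)
Private (in 10.0.0.0/8)


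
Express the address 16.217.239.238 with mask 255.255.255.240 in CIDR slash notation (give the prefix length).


Binary: 11111111.11111111.11111111.11110000
Count leading 1s
Prefix: /28


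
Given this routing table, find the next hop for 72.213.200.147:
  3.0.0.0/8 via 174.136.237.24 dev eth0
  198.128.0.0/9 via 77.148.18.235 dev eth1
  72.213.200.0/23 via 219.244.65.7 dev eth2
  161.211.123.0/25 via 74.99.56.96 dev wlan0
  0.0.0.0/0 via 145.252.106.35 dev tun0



Longest prefix match for 72.213.200.147:
  /8 3.0.0.0: no
  /9 198.128.0.0: no
  /23 72.213.200.0: MATCH
  /25 161.211.123.0: no
  /0 0.0.0.0: MATCH
Selected: next-hop 219.244.65.7 via eth2 (matched /23)


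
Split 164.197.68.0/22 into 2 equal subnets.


New prefix = 22 + 1 = 23
Each subnet has 512 addresses
  164.197.68.0/23
  164.197.70.0/23
Subnets: 164.197.68.0/23, 164.197.70.0/23


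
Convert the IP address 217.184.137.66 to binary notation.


217 = 11011001
184 = 10111000
137 = 10001001
66 = 01000010
Binary: 11011001.10111000.10001001.01000010


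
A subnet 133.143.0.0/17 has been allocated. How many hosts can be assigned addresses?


Host bits = 32 - 17 = 15
Total addresses = 2^15 = 32768
Usable = total - 2 (network and broadcast)
Usable hosts: 32766


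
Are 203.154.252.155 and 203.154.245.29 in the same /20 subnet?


Mask: 255.255.240.0
203.154.252.155 AND mask = 203.154.240.0
203.154.245.29 AND mask = 203.154.240.0
Yes, same subnet (203.154.240.0)


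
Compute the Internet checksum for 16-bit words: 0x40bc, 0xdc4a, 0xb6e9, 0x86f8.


Sum all words (with carry folding):
+ 0x40bc = 0x40bc
+ 0xdc4a = 0x1d07
+ 0xb6e9 = 0xd3f0
+ 0x86f8 = 0x5ae9
One's complement: ~0x5ae9
Checksum = 0xa516


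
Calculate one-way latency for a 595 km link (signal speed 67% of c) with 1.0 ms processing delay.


Speed = 0.67 * 3e5 km/s = 201000 km/s
Propagation delay = 595 / 201000 = 0.003 s = 2.9602 ms
Processing delay = 1.0 ms
Total one-way latency = 3.9602 ms


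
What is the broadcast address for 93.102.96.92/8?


Network: 93.0.0.0/8
Host bits = 24
Set all host bits to 1:
Broadcast: 93.255.255.255


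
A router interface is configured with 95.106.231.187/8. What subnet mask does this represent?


/8 means 8 network bits, 24 host bits
Binary: 11111111000000000000000000000000
Mask: 255.0.0.0


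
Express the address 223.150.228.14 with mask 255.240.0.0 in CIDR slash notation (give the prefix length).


Binary: 11111111.11110000.00000000.00000000
Count leading 1s
Prefix: /12


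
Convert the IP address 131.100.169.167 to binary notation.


131 = 10000011
100 = 01100100
169 = 10101001
167 = 10100111
Binary: 10000011.01100100.10101001.10100111


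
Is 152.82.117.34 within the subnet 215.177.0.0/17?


Subnet network: 215.177.0.0
Test IP AND mask: 152.82.0.0
No, 152.82.117.34 is not in 215.177.0.0/17


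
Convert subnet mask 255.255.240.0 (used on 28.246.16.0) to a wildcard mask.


Subnet mask: 255.255.240.0
Wildcard = 255.255.255.255 - subnet mask
255 - 255 = 0
255 - 255 = 0
255 - 240 = 15
255 - 0 = 255
Wildcard: 0.0.15.255


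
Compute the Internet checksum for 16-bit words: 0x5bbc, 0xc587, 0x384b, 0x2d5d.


Sum all words (with carry folding):
+ 0x5bbc = 0x5bbc
+ 0xc587 = 0x2144
+ 0x384b = 0x598f
+ 0x2d5d = 0x86ec
One's complement: ~0x86ec
Checksum = 0x7913


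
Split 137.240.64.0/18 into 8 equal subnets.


New prefix = 18 + 3 = 21
Each subnet has 2048 addresses
  137.240.64.0/21
  137.240.72.0/21
  137.240.80.0/21
  137.240.88.0/21
  137.240.96.0/21
  137.240.104.0/21
  137.240.112.0/21
  137.240.120.0/21
Subnets: 137.240.64.0/21, 137.240.72.0/21, 137.240.80.0/21, 137.240.88.0/21, 137.240.96.0/21, 137.240.104.0/21, 137.240.112.0/21, 137.240.120.0/21


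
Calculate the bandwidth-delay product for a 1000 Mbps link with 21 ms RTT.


BDP = bandwidth * RTT
= 1000 Mbps * 21 ms
= 1000 * 1e6 * 21 / 1000 bits
= 21000000 bits
= 2625000 bytes
= 2563.4766 KB
BDP = 21000000 bits (2625000 bytes)


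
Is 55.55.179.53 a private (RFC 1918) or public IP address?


RFC 1918 private ranges:
  10.0.0.0/8 (10.0.0.0 - 10.255.255.255)
  172.16.0.0/12 (172.16.0.0 - 172.31.255.255)
  192.168.0.0/16 (192.168.0.0 - 192.168.255.255)
Public (not in any RFC 1918 range)


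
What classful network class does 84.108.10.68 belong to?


First octet: 84
Binary: 01010100
0xxxxxxx -> Class A (1-126)
Class A, default mask 255.0.0.0 (/8)


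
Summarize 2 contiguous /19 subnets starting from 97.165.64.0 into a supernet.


Original prefix: /19
Number of subnets: 2 = 2^1
New prefix = 19 - 1 = 18
Supernet: 97.165.64.0/18


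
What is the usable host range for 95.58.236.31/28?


Network: 95.58.236.16
Broadcast: 95.58.236.31
First usable = network + 1
Last usable = broadcast - 1
Range: 95.58.236.17 to 95.58.236.30


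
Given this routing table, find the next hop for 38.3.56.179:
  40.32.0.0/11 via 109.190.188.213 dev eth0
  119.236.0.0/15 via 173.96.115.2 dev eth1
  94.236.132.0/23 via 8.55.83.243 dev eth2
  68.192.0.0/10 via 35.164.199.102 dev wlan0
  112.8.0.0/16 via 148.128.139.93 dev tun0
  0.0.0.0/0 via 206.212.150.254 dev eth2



Longest prefix match for 38.3.56.179:
  /11 40.32.0.0: no
  /15 119.236.0.0: no
  /23 94.236.132.0: no
  /10 68.192.0.0: no
  /16 112.8.0.0: no
  /0 0.0.0.0: MATCH
Selected: next-hop 206.212.150.254 via eth2 (matched /0)


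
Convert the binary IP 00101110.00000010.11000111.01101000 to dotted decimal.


00101110 = 46
00000010 = 2
11000111 = 199
01101000 = 104
IP: 46.2.199.104


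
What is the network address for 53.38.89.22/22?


IP:   00110101.00100110.01011001.00010110
Mask: 11111111.11111111.11111100.00000000
AND operation:
Net:  00110101.00100110.01011000.00000000
Network: 53.38.88.0/22


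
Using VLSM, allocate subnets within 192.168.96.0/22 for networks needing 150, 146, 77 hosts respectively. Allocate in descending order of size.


150 hosts -> /24 (254 usable): 192.168.96.0/24
146 hosts -> /24 (254 usable): 192.168.97.0/24
77 hosts -> /25 (126 usable): 192.168.98.0/25
Allocation: 192.168.96.0/24 (150 hosts, 254 usable); 192.168.97.0/24 (146 hosts, 254 usable); 192.168.98.0/25 (77 hosts, 126 usable)


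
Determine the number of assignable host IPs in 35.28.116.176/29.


Host bits = 32 - 29 = 3
Total addresses = 2^3 = 8
Usable = total - 2 (network and broadcast)
Usable hosts: 6


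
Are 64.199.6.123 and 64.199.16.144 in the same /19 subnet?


Mask: 255.255.224.0
64.199.6.123 AND mask = 64.199.0.0
64.199.16.144 AND mask = 64.199.0.0
Yes, same subnet (64.199.0.0)


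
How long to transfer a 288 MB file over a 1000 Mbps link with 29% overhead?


Effective throughput = 1000 * (1 - 29/100) = 710 Mbps
File size in Mb = 288 * 8 = 2304 Mb
Time = 2304 / 710
Time = 3.2451 seconds


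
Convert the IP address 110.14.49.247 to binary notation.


110 = 01101110
14 = 00001110
49 = 00110001
247 = 11110111
Binary: 01101110.00001110.00110001.11110111


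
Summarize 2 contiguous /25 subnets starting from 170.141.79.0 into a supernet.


Original prefix: /25
Number of subnets: 2 = 2^1
New prefix = 25 - 1 = 24
Supernet: 170.141.79.0/24


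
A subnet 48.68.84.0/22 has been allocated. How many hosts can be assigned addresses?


Host bits = 32 - 22 = 10
Total addresses = 2^10 = 1024
Usable = total - 2 (network and broadcast)
Usable hosts: 1022


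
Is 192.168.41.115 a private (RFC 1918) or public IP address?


RFC 1918 private ranges:
  10.0.0.0/8 (10.0.0.0 - 10.255.255.255)
  172.16.0.0/12 (172.16.0.0 - 172.31.255.255)
  192.168.0.0/16 (192.168.0.0 - 192.168.255.255)
Private (in 192.168.0.0/16)


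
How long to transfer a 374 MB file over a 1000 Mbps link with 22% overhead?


Effective throughput = 1000 * (1 - 22/100) = 780 Mbps
File size in Mb = 374 * 8 = 2992 Mb
Time = 2992 / 780
Time = 3.8359 seconds


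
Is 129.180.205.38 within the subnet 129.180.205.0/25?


Subnet network: 129.180.205.0
Test IP AND mask: 129.180.205.0
Yes, 129.180.205.38 is in 129.180.205.0/25


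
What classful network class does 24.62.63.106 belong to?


First octet: 24
Binary: 00011000
0xxxxxxx -> Class A (1-126)
Class A, default mask 255.0.0.0 (/8)


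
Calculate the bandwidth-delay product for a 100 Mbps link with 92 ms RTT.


BDP = bandwidth * RTT
= 100 Mbps * 92 ms
= 100 * 1e6 * 92 / 1000 bits
= 9200000 bits
= 1150000 bytes
= 1123.0469 KB
BDP = 9200000 bits (1150000 bytes)


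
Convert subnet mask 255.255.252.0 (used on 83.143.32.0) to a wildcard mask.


Subnet mask: 255.255.252.0
Wildcard = 255.255.255.255 - subnet mask
255 - 255 = 0
255 - 255 = 0
255 - 252 = 3
255 - 0 = 255
Wildcard: 0.0.3.255


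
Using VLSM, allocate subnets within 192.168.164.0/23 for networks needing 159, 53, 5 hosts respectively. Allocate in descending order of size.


159 hosts -> /24 (254 usable): 192.168.164.0/24
53 hosts -> /26 (62 usable): 192.168.165.0/26
5 hosts -> /29 (6 usable): 192.168.165.64/29
Allocation: 192.168.164.0/24 (159 hosts, 254 usable); 192.168.165.0/26 (53 hosts, 62 usable); 192.168.165.64/29 (5 hosts, 6 usable)


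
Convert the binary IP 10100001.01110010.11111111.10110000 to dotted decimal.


10100001 = 161
01110010 = 114
11111111 = 255
10110000 = 176
IP: 161.114.255.176


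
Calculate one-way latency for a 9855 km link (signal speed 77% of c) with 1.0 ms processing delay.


Speed = 0.77 * 3e5 km/s = 231000 km/s
Propagation delay = 9855 / 231000 = 0.0427 s = 42.6623 ms
Processing delay = 1.0 ms
Total one-way latency = 43.6623 ms


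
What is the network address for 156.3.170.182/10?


IP:   10011100.00000011.10101010.10110110
Mask: 11111111.11000000.00000000.00000000
AND operation:
Net:  10011100.00000000.00000000.00000000
Network: 156.0.0.0/10


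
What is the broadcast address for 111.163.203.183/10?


Network: 111.128.0.0/10
Host bits = 22
Set all host bits to 1:
Broadcast: 111.191.255.255


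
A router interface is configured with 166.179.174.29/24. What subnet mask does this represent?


/24 means 24 network bits, 8 host bits
Binary: 11111111111111111111111100000000
Mask: 255.255.255.0


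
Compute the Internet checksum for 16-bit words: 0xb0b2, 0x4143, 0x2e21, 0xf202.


Sum all words (with carry folding):
+ 0xb0b2 = 0xb0b2
+ 0x4143 = 0xf1f5
+ 0x2e21 = 0x2017
+ 0xf202 = 0x121a
One's complement: ~0x121a
Checksum = 0xede5


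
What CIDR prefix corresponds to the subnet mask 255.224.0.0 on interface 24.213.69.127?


Binary: 11111111.11100000.00000000.00000000
Count leading 1s
Prefix: /11


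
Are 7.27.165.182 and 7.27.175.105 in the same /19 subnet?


Mask: 255.255.224.0
7.27.165.182 AND mask = 7.27.160.0
7.27.175.105 AND mask = 7.27.160.0
Yes, same subnet (7.27.160.0)


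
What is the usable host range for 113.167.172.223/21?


Network: 113.167.168.0
Broadcast: 113.167.175.255
First usable = network + 1
Last usable = broadcast - 1
Range: 113.167.168.1 to 113.167.175.254


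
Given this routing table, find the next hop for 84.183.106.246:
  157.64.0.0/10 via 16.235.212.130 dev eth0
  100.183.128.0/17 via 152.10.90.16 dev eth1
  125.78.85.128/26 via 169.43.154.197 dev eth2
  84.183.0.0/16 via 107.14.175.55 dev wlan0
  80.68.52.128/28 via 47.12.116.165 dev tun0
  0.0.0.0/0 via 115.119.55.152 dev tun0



Longest prefix match for 84.183.106.246:
  /10 157.64.0.0: no
  /17 100.183.128.0: no
  /26 125.78.85.128: no
  /16 84.183.0.0: MATCH
  /28 80.68.52.128: no
  /0 0.0.0.0: MATCH
Selected: next-hop 107.14.175.55 via wlan0 (matched /16)


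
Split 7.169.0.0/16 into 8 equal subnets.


New prefix = 16 + 3 = 19
Each subnet has 8192 addresses
  7.169.0.0/19
  7.169.32.0/19
  7.169.64.0/19
  7.169.96.0/19
  7.169.128.0/19
  7.169.160.0/19
  7.169.192.0/19
  7.169.224.0/19
Subnets: 7.169.0.0/19, 7.169.32.0/19, 7.169.64.0/19, 7.169.96.0/19, 7.169.128.0/19, 7.169.160.0/19, 7.169.192.0/19, 7.169.224.0/19


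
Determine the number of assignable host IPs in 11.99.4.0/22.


Host bits = 32 - 22 = 10
Total addresses = 2^10 = 1024
Usable = total - 2 (network and broadcast)
Usable hosts: 1022


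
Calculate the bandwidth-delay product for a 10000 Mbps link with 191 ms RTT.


BDP = bandwidth * RTT
= 10000 Mbps * 191 ms
= 10000 * 1e6 * 191 / 1000 bits
= 1910000000 bits
= 238750000 bytes
= 233154.2969 KB
BDP = 1910000000 bits (238750000 bytes)


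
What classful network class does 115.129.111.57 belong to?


First octet: 115
Binary: 01110011
0xxxxxxx -> Class A (1-126)
Class A, default mask 255.0.0.0 (/8)


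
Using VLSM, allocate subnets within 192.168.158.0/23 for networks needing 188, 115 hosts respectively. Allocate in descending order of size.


188 hosts -> /24 (254 usable): 192.168.158.0/24
115 hosts -> /25 (126 usable): 192.168.159.0/25
Allocation: 192.168.158.0/24 (188 hosts, 254 usable); 192.168.159.0/25 (115 hosts, 126 usable)


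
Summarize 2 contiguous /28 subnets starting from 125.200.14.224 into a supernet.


Original prefix: /28
Number of subnets: 2 = 2^1
New prefix = 28 - 1 = 27
Supernet: 125.200.14.224/27


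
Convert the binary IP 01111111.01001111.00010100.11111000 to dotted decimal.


01111111 = 127
01001111 = 79
00010100 = 20
11111000 = 248
IP: 127.79.20.248


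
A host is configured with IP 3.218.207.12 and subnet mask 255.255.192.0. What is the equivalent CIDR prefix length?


Binary: 11111111.11111111.11000000.00000000
Count leading 1s
Prefix: /18


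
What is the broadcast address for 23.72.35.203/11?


Network: 23.64.0.0/11
Host bits = 21
Set all host bits to 1:
Broadcast: 23.95.255.255


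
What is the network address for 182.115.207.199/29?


IP:   10110110.01110011.11001111.11000111
Mask: 11111111.11111111.11111111.11111000
AND operation:
Net:  10110110.01110011.11001111.11000000
Network: 182.115.207.192/29


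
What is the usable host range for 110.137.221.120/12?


Network: 110.128.0.0
Broadcast: 110.143.255.255
First usable = network + 1
Last usable = broadcast - 1
Range: 110.128.0.1 to 110.143.255.254


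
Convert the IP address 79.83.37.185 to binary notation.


79 = 01001111
83 = 01010011
37 = 00100101
185 = 10111001
Binary: 01001111.01010011.00100101.10111001


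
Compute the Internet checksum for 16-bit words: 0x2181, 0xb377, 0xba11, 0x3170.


Sum all words (with carry folding):
+ 0x2181 = 0x2181
+ 0xb377 = 0xd4f8
+ 0xba11 = 0x8f0a
+ 0x3170 = 0xc07a
One's complement: ~0xc07a
Checksum = 0x3f85


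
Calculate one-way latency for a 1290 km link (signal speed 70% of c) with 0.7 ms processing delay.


Speed = 0.7 * 3e5 km/s = 210000 km/s
Propagation delay = 1290 / 210000 = 0.0061 s = 6.1429 ms
Processing delay = 0.7 ms
Total one-way latency = 6.8429 ms


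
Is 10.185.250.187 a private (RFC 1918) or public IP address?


RFC 1918 private ranges:
  10.0.0.0/8 (10.0.0.0 - 10.255.255.255)
  172.16.0.0/12 (172.16.0.0 - 172.31.255.255)
  192.168.0.0/16 (192.168.0.0 - 192.168.255.255)
Private (in 10.0.0.0/8)


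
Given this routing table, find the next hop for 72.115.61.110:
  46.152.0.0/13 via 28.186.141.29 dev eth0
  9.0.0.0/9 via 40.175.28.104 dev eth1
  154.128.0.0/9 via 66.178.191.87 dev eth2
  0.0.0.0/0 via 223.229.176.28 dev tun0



Longest prefix match for 72.115.61.110:
  /13 46.152.0.0: no
  /9 9.0.0.0: no
  /9 154.128.0.0: no
  /0 0.0.0.0: MATCH
Selected: next-hop 223.229.176.28 via tun0 (matched /0)


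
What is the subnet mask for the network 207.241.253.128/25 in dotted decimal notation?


/25 means 25 network bits, 7 host bits
Binary: 11111111111111111111111110000000
Mask: 255.255.255.128


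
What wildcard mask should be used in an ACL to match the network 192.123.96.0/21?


Subnet mask: 255.255.248.0
Wildcard = 255.255.255.255 - subnet mask
255 - 255 = 0
255 - 255 = 0
255 - 248 = 7
255 - 0 = 255
Wildcard: 0.0.7.255


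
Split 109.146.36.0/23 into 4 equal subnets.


New prefix = 23 + 2 = 25
Each subnet has 128 addresses
  109.146.36.0/25
  109.146.36.128/25
  109.146.37.0/25
  109.146.37.128/25
Subnets: 109.146.36.0/25, 109.146.36.128/25, 109.146.37.0/25, 109.146.37.128/25


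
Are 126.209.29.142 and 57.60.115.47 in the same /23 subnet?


Mask: 255.255.254.0
126.209.29.142 AND mask = 126.209.28.0
57.60.115.47 AND mask = 57.60.114.0
No, different subnets (126.209.28.0 vs 57.60.114.0)


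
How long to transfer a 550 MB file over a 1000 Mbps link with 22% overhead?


Effective throughput = 1000 * (1 - 22/100) = 780 Mbps
File size in Mb = 550 * 8 = 4400 Mb
Time = 4400 / 780
Time = 5.641 seconds


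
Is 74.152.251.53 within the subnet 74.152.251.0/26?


Subnet network: 74.152.251.0
Test IP AND mask: 74.152.251.0
Yes, 74.152.251.53 is in 74.152.251.0/26


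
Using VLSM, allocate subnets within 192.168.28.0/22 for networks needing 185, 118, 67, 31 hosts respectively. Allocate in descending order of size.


185 hosts -> /24 (254 usable): 192.168.28.0/24
118 hosts -> /25 (126 usable): 192.168.29.0/25
67 hosts -> /25 (126 usable): 192.168.29.128/25
31 hosts -> /26 (62 usable): 192.168.30.0/26
Allocation: 192.168.28.0/24 (185 hosts, 254 usable); 192.168.29.0/25 (118 hosts, 126 usable); 192.168.29.128/25 (67 hosts, 126 usable); 192.168.30.0/26 (31 hosts, 62 usable)


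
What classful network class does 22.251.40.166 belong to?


First octet: 22
Binary: 00010110
0xxxxxxx -> Class A (1-126)
Class A, default mask 255.0.0.0 (/8)


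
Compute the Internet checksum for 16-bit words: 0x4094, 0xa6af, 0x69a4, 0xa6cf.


Sum all words (with carry folding):
+ 0x4094 = 0x4094
+ 0xa6af = 0xe743
+ 0x69a4 = 0x50e8
+ 0xa6cf = 0xf7b7
One's complement: ~0xf7b7
Checksum = 0x0848


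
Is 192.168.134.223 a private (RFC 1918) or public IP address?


RFC 1918 private ranges:
  10.0.0.0/8 (10.0.0.0 - 10.255.255.255)
  172.16.0.0/12 (172.16.0.0 - 172.31.255.255)
  192.168.0.0/16 (192.168.0.0 - 192.168.255.255)
Private (in 192.168.0.0/16)


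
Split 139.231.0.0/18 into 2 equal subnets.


New prefix = 18 + 1 = 19
Each subnet has 8192 addresses
  139.231.0.0/19
  139.231.32.0/19
Subnets: 139.231.0.0/19, 139.231.32.0/19


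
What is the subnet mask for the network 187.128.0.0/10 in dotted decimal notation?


/10 means 10 network bits, 22 host bits
Binary: 11111111110000000000000000000000
Mask: 255.192.0.0


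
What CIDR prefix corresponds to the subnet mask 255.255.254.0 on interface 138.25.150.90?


Binary: 11111111.11111111.11111110.00000000
Count leading 1s
Prefix: /23


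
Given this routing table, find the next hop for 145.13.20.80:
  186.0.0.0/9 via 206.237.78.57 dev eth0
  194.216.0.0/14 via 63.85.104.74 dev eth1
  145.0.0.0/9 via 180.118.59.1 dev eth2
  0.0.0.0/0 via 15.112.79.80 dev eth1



Longest prefix match for 145.13.20.80:
  /9 186.0.0.0: no
  /14 194.216.0.0: no
  /9 145.0.0.0: MATCH
  /0 0.0.0.0: MATCH
Selected: next-hop 180.118.59.1 via eth2 (matched /9)


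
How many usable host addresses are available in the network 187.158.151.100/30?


Host bits = 32 - 30 = 2
Total addresses = 2^2 = 4
Usable = total - 2 (network and broadcast)
Usable hosts: 2


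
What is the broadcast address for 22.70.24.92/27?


Network: 22.70.24.64/27
Host bits = 5
Set all host bits to 1:
Broadcast: 22.70.24.95


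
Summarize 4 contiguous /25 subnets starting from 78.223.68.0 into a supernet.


Original prefix: /25
Number of subnets: 4 = 2^2
New prefix = 25 - 2 = 23
Supernet: 78.223.68.0/23


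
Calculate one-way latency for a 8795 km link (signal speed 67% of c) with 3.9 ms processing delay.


Speed = 0.67 * 3e5 km/s = 201000 km/s
Propagation delay = 8795 / 201000 = 0.0438 s = 43.7562 ms
Processing delay = 3.9 ms
Total one-way latency = 47.6562 ms


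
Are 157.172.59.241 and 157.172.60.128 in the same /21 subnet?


Mask: 255.255.248.0
157.172.59.241 AND mask = 157.172.56.0
157.172.60.128 AND mask = 157.172.56.0
Yes, same subnet (157.172.56.0)


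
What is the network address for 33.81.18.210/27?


IP:   00100001.01010001.00010010.11010010
Mask: 11111111.11111111.11111111.11100000
AND operation:
Net:  00100001.01010001.00010010.11000000
Network: 33.81.18.192/27


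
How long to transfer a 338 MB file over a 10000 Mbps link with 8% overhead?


Effective throughput = 10000 * (1 - 8/100) = 9200 Mbps
File size in Mb = 338 * 8 = 2704 Mb
Time = 2704 / 9200
Time = 0.2939 seconds


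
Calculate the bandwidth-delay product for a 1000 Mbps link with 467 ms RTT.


BDP = bandwidth * RTT
= 1000 Mbps * 467 ms
= 1000 * 1e6 * 467 / 1000 bits
= 467000000 bits
= 58375000 bytes
= 57006.8359 KB
BDP = 467000000 bits (58375000 bytes)


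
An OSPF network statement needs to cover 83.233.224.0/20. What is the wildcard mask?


Subnet mask: 255.255.240.0
Wildcard = 255.255.255.255 - subnet mask
255 - 255 = 0
255 - 255 = 0
255 - 240 = 15
255 - 0 = 255
Wildcard: 0.0.15.255


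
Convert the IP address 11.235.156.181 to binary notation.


11 = 00001011
235 = 11101011
156 = 10011100
181 = 10110101
Binary: 00001011.11101011.10011100.10110101


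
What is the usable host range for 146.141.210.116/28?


Network: 146.141.210.112
Broadcast: 146.141.210.127
First usable = network + 1
Last usable = broadcast - 1
Range: 146.141.210.113 to 146.141.210.126


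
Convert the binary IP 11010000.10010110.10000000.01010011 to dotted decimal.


11010000 = 208
10010110 = 150
10000000 = 128
01010011 = 83
IP: 208.150.128.83


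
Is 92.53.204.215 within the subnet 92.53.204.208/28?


Subnet network: 92.53.204.208
Test IP AND mask: 92.53.204.208
Yes, 92.53.204.215 is in 92.53.204.208/28


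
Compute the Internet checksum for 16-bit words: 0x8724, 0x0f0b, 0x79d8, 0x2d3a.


Sum all words (with carry folding):
+ 0x8724 = 0x8724
+ 0x0f0b = 0x962f
+ 0x79d8 = 0x1008
+ 0x2d3a = 0x3d42
One's complement: ~0x3d42
Checksum = 0xc2bd


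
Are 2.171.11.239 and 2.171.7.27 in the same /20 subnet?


Mask: 255.255.240.0
2.171.11.239 AND mask = 2.171.0.0
2.171.7.27 AND mask = 2.171.0.0
Yes, same subnet (2.171.0.0)


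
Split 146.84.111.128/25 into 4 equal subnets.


New prefix = 25 + 2 = 27
Each subnet has 32 addresses
  146.84.111.128/27
  146.84.111.160/27
  146.84.111.192/27
  146.84.111.224/27
Subnets: 146.84.111.128/27, 146.84.111.160/27, 146.84.111.192/27, 146.84.111.224/27
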